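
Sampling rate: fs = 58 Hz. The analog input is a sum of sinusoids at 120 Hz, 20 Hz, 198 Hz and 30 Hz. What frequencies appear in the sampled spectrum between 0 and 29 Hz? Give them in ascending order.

fs/2 = 29 Hz.
120 Hz mod fs = 4 Hz.
4 Hz ≤ fs/2 = 29 Hz, appears at 4 Hz.
20 Hz ≤ fs/2 = 29 Hz, passes unchanged.
198 Hz mod fs = 24 Hz.
24 Hz ≤ fs/2 = 29 Hz, appears at 24 Hz.
30 Hz > fs/2 = 29 Hz, folds to fs − 30 Hz = 28 Hz.
Distinct values: {4 Hz, 20 Hz, 24 Hz, 28 Hz}.

4 Hz, 20 Hz, 24 Hz, 28 Hz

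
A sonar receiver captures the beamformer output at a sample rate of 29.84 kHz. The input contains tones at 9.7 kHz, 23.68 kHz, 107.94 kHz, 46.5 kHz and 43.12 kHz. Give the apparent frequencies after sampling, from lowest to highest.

fs/2 = 14.92 kHz.
9.7 kHz ≤ fs/2 = 14.92 kHz, passes unchanged.
23.68 kHz > fs/2 = 14.92 kHz, folds to fs − 23.68 kHz = 6.16 kHz.
107.94 kHz mod fs = 18.42 kHz.
18.42 kHz > fs/2 = 14.92 kHz, folds to fs − 18.42 kHz = 11.42 kHz.
46.5 kHz mod fs = 16.66 kHz.
16.66 kHz > fs/2 = 14.92 kHz, folds to fs − 16.66 kHz = 13.18 kHz.
43.12 kHz mod fs = 13.28 kHz.
13.28 kHz ≤ fs/2 = 14.92 kHz, appears at 13.28 kHz.
Distinct values: {6.16 kHz, 9.7 kHz, 11.42 kHz, 13.18 kHz, 13.28 kHz}.

6.16 kHz, 9.7 kHz, 11.42 kHz, 13.18 kHz, 13.28 kHz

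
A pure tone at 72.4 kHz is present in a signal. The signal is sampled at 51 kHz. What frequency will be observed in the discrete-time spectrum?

72.4 kHz mod fs = 21.4 kHz.
21.4 kHz ≤ fs/2 = 25.5 kHz, appears at 21.4 kHz.

21.4 kHz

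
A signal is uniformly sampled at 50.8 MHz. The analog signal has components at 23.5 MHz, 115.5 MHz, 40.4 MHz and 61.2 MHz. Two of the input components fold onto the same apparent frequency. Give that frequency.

10.4 MHz

fs/2 = 25.4 MHz.
23.5 MHz ≤ fs/2 = 25.4 MHz, passes unchanged.
115.5 MHz mod fs = 13.9 MHz.
13.9 MHz ≤ fs/2 = 25.4 MHz, appears at 13.9 MHz.
40.4 MHz > fs/2 = 25.4 MHz, folds to fs − 40.4 MHz = 10.4 MHz.
61.2 MHz mod fs = 10.4 MHz.
10.4 MHz ≤ fs/2 = 25.4 MHz, appears at 10.4 MHz.
40.4 MHz and 61.2 MHz both map to 10.4 MHz.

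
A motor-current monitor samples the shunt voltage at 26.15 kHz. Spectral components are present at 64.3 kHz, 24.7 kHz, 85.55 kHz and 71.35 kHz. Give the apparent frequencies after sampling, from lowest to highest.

1.45 kHz, 7.1 kHz, 12 kHz

fs/2 = 13.075 kHz.
64.3 kHz mod fs = 12 kHz.
12 kHz ≤ fs/2 = 13.075 kHz, appears at 12 kHz.
24.7 kHz > fs/2 = 13.075 kHz, folds to fs − 24.7 kHz = 1.45 kHz.
85.55 kHz mod fs = 7.1 kHz.
7.1 kHz ≤ fs/2 = 13.075 kHz, appears at 7.1 kHz.
71.35 kHz mod fs = 19.05 kHz.
19.05 kHz > fs/2 = 13.075 kHz, folds to fs − 19.05 kHz = 7.1 kHz.
Distinct values: {1.45 kHz, 7.1 kHz, 12 kHz}.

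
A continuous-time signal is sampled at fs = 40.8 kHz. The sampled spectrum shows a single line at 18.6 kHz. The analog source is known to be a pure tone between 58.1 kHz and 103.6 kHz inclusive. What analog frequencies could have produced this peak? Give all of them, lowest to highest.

Frequencies that alias to 18.6 kHz are k·fs ± 18.6 kHz for integer k ≥ 0.
k=0: 18.6 kHz.
k=1: 22.2 kHz, 59.4 kHz.
k=2: 63 kHz, 100.2 kHz.
k=3: 103.8 kHz, 141 kHz.
Within [58.1 kHz, 103.6 kHz]: 59.4 kHz, 63 kHz, 100.2 kHz.

59.4 kHz, 63 kHz, 100.2 kHz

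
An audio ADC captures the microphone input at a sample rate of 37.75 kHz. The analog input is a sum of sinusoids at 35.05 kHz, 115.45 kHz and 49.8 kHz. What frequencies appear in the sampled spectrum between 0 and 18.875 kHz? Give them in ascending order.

fs/2 = 18.875 kHz.
35.05 kHz > fs/2 = 18.875 kHz, folds to fs − 35.05 kHz = 2.7 kHz.
115.45 kHz mod fs = 2.2 kHz.
2.2 kHz ≤ fs/2 = 18.875 kHz, appears at 2.2 kHz.
49.8 kHz mod fs = 12.05 kHz.
12.05 kHz ≤ fs/2 = 18.875 kHz, appears at 12.05 kHz.
Distinct values: {2.2 kHz, 2.7 kHz, 12.05 kHz}.

2.2 kHz, 2.7 kHz, 12.05 kHz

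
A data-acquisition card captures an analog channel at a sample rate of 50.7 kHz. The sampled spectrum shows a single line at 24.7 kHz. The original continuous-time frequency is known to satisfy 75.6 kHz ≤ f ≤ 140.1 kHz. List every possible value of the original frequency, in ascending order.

76.7 kHz, 126.1 kHz, 127.4 kHz

Frequencies that alias to 24.7 kHz are k·fs ± 24.7 kHz for integer k ≥ 0.
k=0: 24.7 kHz.
k=1: 26 kHz, 75.4 kHz.
k=2: 76.7 kHz, 126.1 kHz.
k=3: 127.4 kHz, 176.8 kHz.
k=4: 178.1 kHz, 227.5 kHz.
Within [75.6 kHz, 140.1 kHz]: 76.7 kHz, 126.1 kHz, 127.4 kHz.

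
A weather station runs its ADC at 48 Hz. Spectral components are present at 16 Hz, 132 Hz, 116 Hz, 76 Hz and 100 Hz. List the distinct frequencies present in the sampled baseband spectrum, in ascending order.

fs/2 = 24 Hz.
16 Hz ≤ fs/2 = 24 Hz, passes unchanged.
132 Hz mod fs = 36 Hz.
36 Hz > fs/2 = 24 Hz, folds to fs − 36 Hz = 12 Hz.
116 Hz mod fs = 20 Hz.
20 Hz ≤ fs/2 = 24 Hz, appears at 20 Hz.
76 Hz mod fs = 28 Hz.
28 Hz > fs/2 = 24 Hz, folds to fs − 28 Hz = 20 Hz.
100 Hz mod fs = 4 Hz.
4 Hz ≤ fs/2 = 24 Hz, appears at 4 Hz.
Distinct values: {4 Hz, 12 Hz, 16 Hz, 20 Hz}.

4 Hz, 12 Hz, 16 Hz, 20 Hz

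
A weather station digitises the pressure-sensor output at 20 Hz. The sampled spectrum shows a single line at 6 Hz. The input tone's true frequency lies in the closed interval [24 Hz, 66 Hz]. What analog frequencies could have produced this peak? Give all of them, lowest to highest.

26 Hz, 34 Hz, 46 Hz, 54 Hz, 66 Hz

Frequencies that alias to 6 Hz are k·fs ± 6 Hz for integer k ≥ 0.
k=0: 6 Hz.
k=1: 14 Hz, 26 Hz.
k=2: 34 Hz, 46 Hz.
k=3: 54 Hz, 66 Hz.
k=4: 74 Hz, 86 Hz.
Within [24 Hz, 66 Hz]: 26 Hz, 34 Hz, 46 Hz, 54 Hz, 66 Hz.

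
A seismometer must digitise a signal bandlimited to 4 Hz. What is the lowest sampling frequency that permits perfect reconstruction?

8 Hz

Nyquist rate = 2 × 4 Hz = 8 Hz.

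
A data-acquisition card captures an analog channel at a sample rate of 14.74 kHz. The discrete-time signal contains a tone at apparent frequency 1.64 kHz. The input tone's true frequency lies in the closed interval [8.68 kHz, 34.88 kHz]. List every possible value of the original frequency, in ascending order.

Frequencies that alias to 1.64 kHz are k·fs ± 1.64 kHz for integer k ≥ 0.
k=0: 1.64 kHz.
k=1: 13.1 kHz, 16.38 kHz.
k=2: 27.84 kHz, 31.12 kHz.
k=3: 42.58 kHz, 45.86 kHz.
Within [8.68 kHz, 34.88 kHz]: 13.1 kHz, 16.38 kHz, 27.84 kHz, 31.12 kHz.

13.1 kHz, 16.38 kHz, 27.84 kHz, 31.12 kHz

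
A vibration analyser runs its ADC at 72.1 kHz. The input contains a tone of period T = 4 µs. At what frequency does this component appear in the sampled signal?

T = 4 µs → f = 1/T = 250 kHz.
250 kHz mod fs = 33.7 kHz.
33.7 kHz ≤ fs/2 = 36.05 kHz, appears at 33.7 kHz.

33.7 kHz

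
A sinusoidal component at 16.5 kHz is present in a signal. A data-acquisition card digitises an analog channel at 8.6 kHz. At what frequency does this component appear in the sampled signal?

16.5 kHz mod fs = 7.9 kHz.
7.9 kHz > fs/2 = 4.3 kHz, folds to fs − 7.9 kHz = 0.7 kHz.

0.7 kHz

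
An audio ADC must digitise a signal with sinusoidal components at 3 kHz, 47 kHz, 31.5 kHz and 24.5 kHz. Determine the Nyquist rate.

Highest-frequency component: 47 kHz.
Nyquist rate = 2 × 47 kHz = 94 kHz.

94 kHz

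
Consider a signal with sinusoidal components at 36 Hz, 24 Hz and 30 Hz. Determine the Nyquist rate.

Highest-frequency component: 36 Hz.
Nyquist rate = 2 × 36 Hz = 72 Hz.

72 Hz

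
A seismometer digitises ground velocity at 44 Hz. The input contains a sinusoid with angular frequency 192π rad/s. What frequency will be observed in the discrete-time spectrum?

ω = 192π rad/s → f = ω/(2π) = 96 Hz.
96 Hz mod fs = 8 Hz.
8 Hz ≤ fs/2 = 22 Hz, appears at 8 Hz.

8 Hz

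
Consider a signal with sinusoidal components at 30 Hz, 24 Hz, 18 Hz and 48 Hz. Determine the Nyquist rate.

96 Hz

Highest-frequency component: 48 Hz.
Nyquist rate = 2 × 48 Hz = 96 Hz.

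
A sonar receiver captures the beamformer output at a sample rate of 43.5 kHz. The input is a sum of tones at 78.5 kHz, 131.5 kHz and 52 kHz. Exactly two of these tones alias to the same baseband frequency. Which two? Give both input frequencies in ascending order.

52 kHz, 78.5 kHz

fs/2 = 21.75 kHz.
78.5 kHz mod fs = 35 kHz.
35 kHz > fs/2 = 21.75 kHz, folds to fs − 35 kHz = 8.5 kHz.
131.5 kHz mod fs = 1 kHz.
1 kHz ≤ fs/2 = 21.75 kHz, appears at 1 kHz.
52 kHz mod fs = 8.5 kHz.
8.5 kHz ≤ fs/2 = 21.75 kHz, appears at 8.5 kHz.
52 kHz and 78.5 kHz both map to 8.5 kHz.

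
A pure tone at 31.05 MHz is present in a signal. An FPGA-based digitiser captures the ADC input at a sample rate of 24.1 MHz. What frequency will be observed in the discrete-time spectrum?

6.95 MHz

31.05 MHz mod fs = 6.95 MHz.
6.95 MHz ≤ fs/2 = 12.05 MHz, appears at 6.95 MHz.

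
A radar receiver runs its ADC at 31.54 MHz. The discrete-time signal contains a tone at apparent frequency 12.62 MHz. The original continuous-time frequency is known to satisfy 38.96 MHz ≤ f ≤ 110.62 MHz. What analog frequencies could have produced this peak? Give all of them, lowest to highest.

44.16 MHz, 50.46 MHz, 75.7 MHz, 82 MHz, 107.24 MHz

Frequencies that alias to 12.62 MHz are k·fs ± 12.62 MHz for integer k ≥ 0.
k=0: 12.62 MHz.
k=1: 18.92 MHz, 44.16 MHz.
k=2: 50.46 MHz, 75.7 MHz.
k=3: 82 MHz, 107.24 MHz.
k=4: 113.54 MHz, 138.78 MHz.
Within [38.96 MHz, 110.62 MHz]: 44.16 MHz, 50.46 MHz, 75.7 MHz, 82 MHz, 107.24 MHz.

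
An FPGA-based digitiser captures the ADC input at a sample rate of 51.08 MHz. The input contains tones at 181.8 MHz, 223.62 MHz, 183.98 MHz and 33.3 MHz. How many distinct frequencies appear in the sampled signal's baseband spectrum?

fs/2 = 25.54 MHz.
181.8 MHz mod fs = 28.56 MHz.
28.56 MHz > fs/2 = 25.54 MHz, folds to fs − 28.56 MHz = 22.52 MHz.
223.62 MHz mod fs = 19.3 MHz.
19.3 MHz ≤ fs/2 = 25.54 MHz, appears at 19.3 MHz.
183.98 MHz mod fs = 30.74 MHz.
30.74 MHz > fs/2 = 25.54 MHz, folds to fs − 30.74 MHz = 20.34 MHz.
33.3 MHz > fs/2 = 25.54 MHz, folds to fs − 33.3 MHz = 17.78 MHz.
Distinct values: {17.78 MHz, 19.3 MHz, 20.34 MHz, 22.52 MHz} → 4.

4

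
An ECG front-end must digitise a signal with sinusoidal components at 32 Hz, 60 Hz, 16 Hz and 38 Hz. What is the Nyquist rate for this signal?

Highest-frequency component: 60 Hz.
Nyquist rate = 2 × 60 Hz = 120 Hz.

120 Hz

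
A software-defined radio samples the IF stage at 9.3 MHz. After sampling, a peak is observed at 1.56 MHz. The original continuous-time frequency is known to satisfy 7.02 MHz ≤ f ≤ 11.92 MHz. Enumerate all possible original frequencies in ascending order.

Frequencies that alias to 1.56 MHz are k·fs ± 1.56 MHz for integer k ≥ 0.
k=0: 1.56 MHz.
k=1: 7.74 MHz, 10.86 MHz.
k=2: 17.04 MHz, 20.16 MHz.
Within [7.02 MHz, 11.92 MHz]: 7.74 MHz, 10.86 MHz.

7.74 MHz, 10.86 MHz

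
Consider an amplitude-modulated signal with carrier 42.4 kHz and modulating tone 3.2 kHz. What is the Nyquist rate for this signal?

AM sidebands sit at fc ± fm = 39.2 kHz and 45.6 kHz.
Highest-frequency component: 45.6 kHz.
Nyquist rate = 2 × 45.6 kHz = 91.2 kHz.

91.2 kHz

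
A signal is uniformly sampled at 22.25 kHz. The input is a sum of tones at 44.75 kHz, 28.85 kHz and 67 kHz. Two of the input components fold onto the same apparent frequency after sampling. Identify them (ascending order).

44.75 kHz, 67 kHz

fs/2 = 11.125 kHz.
44.75 kHz mod fs = 0.25 kHz.
0.25 kHz ≤ fs/2 = 11.125 kHz, appears at 0.25 kHz.
28.85 kHz mod fs = 6.6 kHz.
6.6 kHz ≤ fs/2 = 11.125 kHz, appears at 6.6 kHz.
67 kHz mod fs = 0.25 kHz.
0.25 kHz ≤ fs/2 = 11.125 kHz, appears at 0.25 kHz.
44.75 kHz and 67 kHz both map to 0.25 kHz.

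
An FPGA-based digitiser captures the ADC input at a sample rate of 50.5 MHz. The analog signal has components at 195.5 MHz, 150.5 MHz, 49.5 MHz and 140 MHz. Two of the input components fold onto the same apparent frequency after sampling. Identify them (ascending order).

fs/2 = 25.25 MHz.
195.5 MHz mod fs = 44 MHz.
44 MHz > fs/2 = 25.25 MHz, folds to fs − 44 MHz = 6.5 MHz.
150.5 MHz mod fs = 49.5 MHz.
49.5 MHz > fs/2 = 25.25 MHz, folds to fs − 49.5 MHz = 1 MHz.
49.5 MHz > fs/2 = 25.25 MHz, folds to fs − 49.5 MHz = 1 MHz.
140 MHz mod fs = 39 MHz.
39 MHz > fs/2 = 25.25 MHz, folds to fs − 39 MHz = 11.5 MHz.
49.5 MHz and 150.5 MHz both map to 1 MHz.

49.5 MHz, 150.5 MHz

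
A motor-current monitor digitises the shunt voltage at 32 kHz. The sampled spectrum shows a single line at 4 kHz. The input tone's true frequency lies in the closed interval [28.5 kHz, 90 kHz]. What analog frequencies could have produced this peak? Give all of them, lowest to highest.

36 kHz, 60 kHz, 68 kHz

Frequencies that alias to 4 kHz are k·fs ± 4 kHz for integer k ≥ 0.
k=0: 4 kHz.
k=1: 28 kHz, 36 kHz.
k=2: 60 kHz, 68 kHz.
k=3: 92 kHz, 100 kHz.
Within [28.5 kHz, 90 kHz]: 36 kHz, 60 kHz, 68 kHz.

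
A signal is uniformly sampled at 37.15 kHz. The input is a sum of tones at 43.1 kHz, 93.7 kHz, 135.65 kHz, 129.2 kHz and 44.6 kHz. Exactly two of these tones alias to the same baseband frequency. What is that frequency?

fs/2 = 18.575 kHz.
43.1 kHz mod fs = 5.95 kHz.
5.95 kHz ≤ fs/2 = 18.575 kHz, appears at 5.95 kHz.
93.7 kHz mod fs = 19.4 kHz.
19.4 kHz > fs/2 = 18.575 kHz, folds to fs − 19.4 kHz = 17.75 kHz.
135.65 kHz mod fs = 24.2 kHz.
24.2 kHz > fs/2 = 18.575 kHz, folds to fs − 24.2 kHz = 12.95 kHz.
129.2 kHz mod fs = 17.75 kHz.
17.75 kHz ≤ fs/2 = 18.575 kHz, appears at 17.75 kHz.
44.6 kHz mod fs = 7.45 kHz.
7.45 kHz ≤ fs/2 = 18.575 kHz, appears at 7.45 kHz.
93.7 kHz and 129.2 kHz both map to 17.75 kHz.

17.75 kHz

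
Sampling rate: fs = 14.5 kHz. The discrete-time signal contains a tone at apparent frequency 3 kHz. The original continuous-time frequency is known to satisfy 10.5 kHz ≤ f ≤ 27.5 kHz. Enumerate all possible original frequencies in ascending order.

11.5 kHz, 17.5 kHz, 26 kHz

Frequencies that alias to 3 kHz are k·fs ± 3 kHz for integer k ≥ 0.
k=0: 3 kHz.
k=1: 11.5 kHz, 17.5 kHz.
k=2: 26 kHz, 32 kHz.
k=3: 40.5 kHz, 46.5 kHz.
Within [10.5 kHz, 27.5 kHz]: 11.5 kHz, 17.5 kHz, 26 kHz.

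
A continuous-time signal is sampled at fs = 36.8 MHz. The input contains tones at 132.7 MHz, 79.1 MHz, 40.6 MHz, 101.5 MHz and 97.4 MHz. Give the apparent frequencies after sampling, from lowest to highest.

fs/2 = 18.4 MHz.
132.7 MHz mod fs = 22.3 MHz.
22.3 MHz > fs/2 = 18.4 MHz, folds to fs − 22.3 MHz = 14.5 MHz.
79.1 MHz mod fs = 5.5 MHz.
5.5 MHz ≤ fs/2 = 18.4 MHz, appears at 5.5 MHz.
40.6 MHz mod fs = 3.8 MHz.
3.8 MHz ≤ fs/2 = 18.4 MHz, appears at 3.8 MHz.
101.5 MHz mod fs = 27.9 MHz.
27.9 MHz > fs/2 = 18.4 MHz, folds to fs − 27.9 MHz = 8.9 MHz.
97.4 MHz mod fs = 23.8 MHz.
23.8 MHz > fs/2 = 18.4 MHz, folds to fs − 23.8 MHz = 13 MHz.
Distinct values: {3.8 MHz, 5.5 MHz, 8.9 MHz, 13 MHz, 14.5 MHz}.

3.8 MHz, 5.5 MHz, 8.9 MHz, 13 MHz, 14.5 MHz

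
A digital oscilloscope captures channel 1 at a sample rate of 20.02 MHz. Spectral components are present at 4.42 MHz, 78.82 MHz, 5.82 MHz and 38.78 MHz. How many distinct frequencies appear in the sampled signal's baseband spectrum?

3

fs/2 = 10.01 MHz.
4.42 MHz ≤ fs/2 = 10.01 MHz, passes unchanged.
78.82 MHz mod fs = 18.76 MHz.
18.76 MHz > fs/2 = 10.01 MHz, folds to fs − 18.76 MHz = 1.26 MHz.
5.82 MHz ≤ fs/2 = 10.01 MHz, passes unchanged.
38.78 MHz mod fs = 18.76 MHz.
18.76 MHz > fs/2 = 10.01 MHz, folds to fs − 18.76 MHz = 1.26 MHz.
Distinct values: {1.26 MHz, 4.42 MHz, 5.82 MHz} → 3.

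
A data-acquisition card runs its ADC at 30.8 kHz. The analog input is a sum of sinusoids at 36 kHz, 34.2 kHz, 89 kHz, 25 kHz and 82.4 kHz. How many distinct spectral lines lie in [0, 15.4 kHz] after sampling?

fs/2 = 15.4 kHz.
36 kHz mod fs = 5.2 kHz.
5.2 kHz ≤ fs/2 = 15.4 kHz, appears at 5.2 kHz.
34.2 kHz mod fs = 3.4 kHz.
3.4 kHz ≤ fs/2 = 15.4 kHz, appears at 3.4 kHz.
89 kHz mod fs = 27.4 kHz.
27.4 kHz > fs/2 = 15.4 kHz, folds to fs − 27.4 kHz = 3.4 kHz.
25 kHz > fs/2 = 15.4 kHz, folds to fs − 25 kHz = 5.8 kHz.
82.4 kHz mod fs = 20.8 kHz.
20.8 kHz > fs/2 = 15.4 kHz, folds to fs − 20.8 kHz = 10 kHz.
Distinct values: {3.4 kHz, 5.2 kHz, 5.8 kHz, 10 kHz} → 4.

4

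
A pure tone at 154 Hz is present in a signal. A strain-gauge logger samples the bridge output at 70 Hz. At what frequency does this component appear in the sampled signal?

154 Hz mod fs = 14 Hz.
14 Hz ≤ fs/2 = 35 Hz, appears at 14 Hz.

14 Hz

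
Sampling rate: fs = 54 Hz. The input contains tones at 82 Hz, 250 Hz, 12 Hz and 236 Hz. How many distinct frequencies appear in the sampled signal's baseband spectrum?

fs/2 = 27 Hz.
82 Hz mod fs = 28 Hz.
28 Hz > fs/2 = 27 Hz, folds to fs − 28 Hz = 26 Hz.
250 Hz mod fs = 34 Hz.
34 Hz > fs/2 = 27 Hz, folds to fs − 34 Hz = 20 Hz.
12 Hz ≤ fs/2 = 27 Hz, passes unchanged.
236 Hz mod fs = 20 Hz.
20 Hz ≤ fs/2 = 27 Hz, appears at 20 Hz.
Distinct values: {12 Hz, 20 Hz, 26 Hz} → 3.

3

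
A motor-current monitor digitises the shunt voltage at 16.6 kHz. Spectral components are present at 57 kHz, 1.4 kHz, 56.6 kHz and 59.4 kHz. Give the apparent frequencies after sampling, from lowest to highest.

fs/2 = 8.3 kHz.
57 kHz mod fs = 7.2 kHz.
7.2 kHz ≤ fs/2 = 8.3 kHz, appears at 7.2 kHz.
1.4 kHz ≤ fs/2 = 8.3 kHz, passes unchanged.
56.6 kHz mod fs = 6.8 kHz.
6.8 kHz ≤ fs/2 = 8.3 kHz, appears at 6.8 kHz.
59.4 kHz mod fs = 9.6 kHz.
9.6 kHz > fs/2 = 8.3 kHz, folds to fs − 9.6 kHz = 7 kHz.
Distinct values: {1.4 kHz, 6.8 kHz, 7 kHz, 7.2 kHz}.

1.4 kHz, 6.8 kHz, 7 kHz, 7.2 kHz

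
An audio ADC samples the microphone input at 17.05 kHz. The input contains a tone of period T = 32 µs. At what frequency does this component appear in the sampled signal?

2.85 kHz

T = 32 µs → f = 1/T = 31.25 kHz.
31.25 kHz mod fs = 14.2 kHz.
14.2 kHz > fs/2 = 8.525 kHz, folds to fs − 14.2 kHz = 2.85 kHz.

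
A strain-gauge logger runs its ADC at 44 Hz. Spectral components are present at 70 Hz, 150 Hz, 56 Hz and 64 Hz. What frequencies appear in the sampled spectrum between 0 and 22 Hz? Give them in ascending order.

fs/2 = 22 Hz.
70 Hz mod fs = 26 Hz.
26 Hz > fs/2 = 22 Hz, folds to fs − 26 Hz = 18 Hz.
150 Hz mod fs = 18 Hz.
18 Hz ≤ fs/2 = 22 Hz, appears at 18 Hz.
56 Hz mod fs = 12 Hz.
12 Hz ≤ fs/2 = 22 Hz, appears at 12 Hz.
64 Hz mod fs = 20 Hz.
20 Hz ≤ fs/2 = 22 Hz, appears at 20 Hz.
Distinct values: {12 Hz, 18 Hz, 20 Hz}.

12 Hz, 18 Hz, 20 Hz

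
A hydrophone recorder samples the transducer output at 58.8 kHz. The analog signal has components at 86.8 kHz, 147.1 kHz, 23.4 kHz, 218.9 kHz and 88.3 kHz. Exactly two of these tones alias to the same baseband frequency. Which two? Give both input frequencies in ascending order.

88.3 kHz, 147.1 kHz

fs/2 = 29.4 kHz.
86.8 kHz mod fs = 28 kHz.
28 kHz ≤ fs/2 = 29.4 kHz, appears at 28 kHz.
147.1 kHz mod fs = 29.5 kHz.
29.5 kHz > fs/2 = 29.4 kHz, folds to fs − 29.5 kHz = 29.3 kHz.
23.4 kHz ≤ fs/2 = 29.4 kHz, passes unchanged.
218.9 kHz mod fs = 42.5 kHz.
42.5 kHz > fs/2 = 29.4 kHz, folds to fs − 42.5 kHz = 16.3 kHz.
88.3 kHz mod fs = 29.5 kHz.
29.5 kHz > fs/2 = 29.4 kHz, folds to fs − 29.5 kHz = 29.3 kHz.
88.3 kHz and 147.1 kHz both map to 29.3 kHz.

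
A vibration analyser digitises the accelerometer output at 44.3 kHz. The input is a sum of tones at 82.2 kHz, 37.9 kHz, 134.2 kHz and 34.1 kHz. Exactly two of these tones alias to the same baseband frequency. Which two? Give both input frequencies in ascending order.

fs/2 = 22.15 kHz.
82.2 kHz mod fs = 37.9 kHz.
37.9 kHz > fs/2 = 22.15 kHz, folds to fs − 37.9 kHz = 6.4 kHz.
37.9 kHz > fs/2 = 22.15 kHz, folds to fs − 37.9 kHz = 6.4 kHz.
134.2 kHz mod fs = 1.3 kHz.
1.3 kHz ≤ fs/2 = 22.15 kHz, appears at 1.3 kHz.
34.1 kHz > fs/2 = 22.15 kHz, folds to fs − 34.1 kHz = 10.2 kHz.
37.9 kHz and 82.2 kHz both map to 6.4 kHz.

37.9 kHz, 82.2 kHz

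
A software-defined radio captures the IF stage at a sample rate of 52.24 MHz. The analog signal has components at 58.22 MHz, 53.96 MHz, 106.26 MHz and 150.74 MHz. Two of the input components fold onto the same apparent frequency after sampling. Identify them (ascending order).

fs/2 = 26.12 MHz.
58.22 MHz mod fs = 5.98 MHz.
5.98 MHz ≤ fs/2 = 26.12 MHz, appears at 5.98 MHz.
53.96 MHz mod fs = 1.72 MHz.
1.72 MHz ≤ fs/2 = 26.12 MHz, appears at 1.72 MHz.
106.26 MHz mod fs = 1.78 MHz.
1.78 MHz ≤ fs/2 = 26.12 MHz, appears at 1.78 MHz.
150.74 MHz mod fs = 46.26 MHz.
46.26 MHz > fs/2 = 26.12 MHz, folds to fs − 46.26 MHz = 5.98 MHz.
58.22 MHz and 150.74 MHz both map to 5.98 MHz.

58.22 MHz, 150.74 MHz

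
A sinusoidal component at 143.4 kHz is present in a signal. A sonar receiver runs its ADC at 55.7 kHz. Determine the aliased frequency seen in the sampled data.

143.4 kHz mod fs = 32 kHz.
32 kHz > fs/2 = 27.85 kHz, folds to fs − 32 kHz = 23.7 kHz.

23.7 kHz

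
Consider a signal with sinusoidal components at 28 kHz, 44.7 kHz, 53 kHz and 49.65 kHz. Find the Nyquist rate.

Highest-frequency component: 53 kHz.
Nyquist rate = 2 × 53 kHz = 106 kHz.

106 kHz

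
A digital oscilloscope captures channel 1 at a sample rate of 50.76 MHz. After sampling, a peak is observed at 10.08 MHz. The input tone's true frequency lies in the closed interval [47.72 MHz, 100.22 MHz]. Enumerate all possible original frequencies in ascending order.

60.84 MHz, 91.44 MHz

Frequencies that alias to 10.08 MHz are k·fs ± 10.08 MHz for integer k ≥ 0.
k=0: 10.08 MHz.
k=1: 40.68 MHz, 60.84 MHz.
k=2: 91.44 MHz, 111.6 MHz.
k=3: 142.2 MHz, 162.36 MHz.
Within [47.72 MHz, 100.22 MHz]: 60.84 MHz, 91.44 MHz.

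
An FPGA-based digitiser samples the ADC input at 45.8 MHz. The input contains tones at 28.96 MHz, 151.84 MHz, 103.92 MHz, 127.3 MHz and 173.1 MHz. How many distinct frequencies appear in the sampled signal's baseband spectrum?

4

fs/2 = 22.9 MHz.
28.96 MHz > fs/2 = 22.9 MHz, folds to fs − 28.96 MHz = 16.84 MHz.
151.84 MHz mod fs = 14.44 MHz.
14.44 MHz ≤ fs/2 = 22.9 MHz, appears at 14.44 MHz.
103.92 MHz mod fs = 12.32 MHz.
12.32 MHz ≤ fs/2 = 22.9 MHz, appears at 12.32 MHz.
127.3 MHz mod fs = 35.7 MHz.
35.7 MHz > fs/2 = 22.9 MHz, folds to fs − 35.7 MHz = 10.1 MHz.
173.1 MHz mod fs = 35.7 MHz.
35.7 MHz > fs/2 = 22.9 MHz, folds to fs − 35.7 MHz = 10.1 MHz.
Distinct values: {10.1 MHz, 12.32 MHz, 14.44 MHz, 16.84 MHz} → 4.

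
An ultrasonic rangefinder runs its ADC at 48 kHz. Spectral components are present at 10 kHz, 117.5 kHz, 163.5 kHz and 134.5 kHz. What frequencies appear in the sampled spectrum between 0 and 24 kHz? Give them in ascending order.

9.5 kHz, 10 kHz, 19.5 kHz, 21.5 kHz

fs/2 = 24 kHz.
10 kHz ≤ fs/2 = 24 kHz, passes unchanged.
117.5 kHz mod fs = 21.5 kHz.
21.5 kHz ≤ fs/2 = 24 kHz, appears at 21.5 kHz.
163.5 kHz mod fs = 19.5 kHz.
19.5 kHz ≤ fs/2 = 24 kHz, appears at 19.5 kHz.
134.5 kHz mod fs = 38.5 kHz.
38.5 kHz > fs/2 = 24 kHz, folds to fs − 38.5 kHz = 9.5 kHz.
Distinct values: {9.5 kHz, 10 kHz, 19.5 kHz, 21.5 kHz}.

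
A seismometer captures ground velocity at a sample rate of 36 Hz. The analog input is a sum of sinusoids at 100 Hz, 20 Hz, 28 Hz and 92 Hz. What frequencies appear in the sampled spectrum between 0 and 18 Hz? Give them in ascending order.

fs/2 = 18 Hz.
100 Hz mod fs = 28 Hz.
28 Hz > fs/2 = 18 Hz, folds to fs − 28 Hz = 8 Hz.
20 Hz > fs/2 = 18 Hz, folds to fs − 20 Hz = 16 Hz.
28 Hz > fs/2 = 18 Hz, folds to fs − 28 Hz = 8 Hz.
92 Hz mod fs = 20 Hz.
20 Hz > fs/2 = 18 Hz, folds to fs − 20 Hz = 16 Hz.
Distinct values: {8 Hz, 16 Hz}.

8 Hz, 16 Hz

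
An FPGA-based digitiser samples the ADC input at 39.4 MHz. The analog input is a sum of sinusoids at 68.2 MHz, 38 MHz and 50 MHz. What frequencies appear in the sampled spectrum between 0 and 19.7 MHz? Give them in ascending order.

1.4 MHz, 10.6 MHz

fs/2 = 19.7 MHz.
68.2 MHz mod fs = 28.8 MHz.
28.8 MHz > fs/2 = 19.7 MHz, folds to fs − 28.8 MHz = 10.6 MHz.
38 MHz > fs/2 = 19.7 MHz, folds to fs − 38 MHz = 1.4 MHz.
50 MHz mod fs = 10.6 MHz.
10.6 MHz ≤ fs/2 = 19.7 MHz, appears at 10.6 MHz.
Distinct values: {1.4 MHz, 10.6 MHz}.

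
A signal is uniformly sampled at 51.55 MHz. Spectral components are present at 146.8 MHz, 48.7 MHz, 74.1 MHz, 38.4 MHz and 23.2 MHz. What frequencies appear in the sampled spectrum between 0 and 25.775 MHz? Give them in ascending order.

fs/2 = 25.775 MHz.
146.8 MHz mod fs = 43.7 MHz.
43.7 MHz > fs/2 = 25.775 MHz, folds to fs − 43.7 MHz = 7.85 MHz.
48.7 MHz > fs/2 = 25.775 MHz, folds to fs − 48.7 MHz = 2.85 MHz.
74.1 MHz mod fs = 22.55 MHz.
22.55 MHz ≤ fs/2 = 25.775 MHz, appears at 22.55 MHz.
38.4 MHz > fs/2 = 25.775 MHz, folds to fs − 38.4 MHz = 13.15 MHz.
23.2 MHz ≤ fs/2 = 25.775 MHz, passes unchanged.
Distinct values: {2.85 MHz, 7.85 MHz, 13.15 MHz, 22.55 MHz, 23.2 MHz}.

2.85 MHz, 7.85 MHz, 13.15 MHz, 22.55 MHz, 23.2 MHz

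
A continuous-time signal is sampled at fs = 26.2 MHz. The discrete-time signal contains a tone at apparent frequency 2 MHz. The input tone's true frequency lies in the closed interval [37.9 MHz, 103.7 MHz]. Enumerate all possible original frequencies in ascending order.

50.4 MHz, 54.4 MHz, 76.6 MHz, 80.6 MHz, 102.8 MHz

Frequencies that alias to 2 MHz are k·fs ± 2 MHz for integer k ≥ 0.
k=0: 2 MHz.
k=1: 24.2 MHz, 28.2 MHz.
k=2: 50.4 MHz, 54.4 MHz.
k=3: 76.6 MHz, 80.6 MHz.
k=4: 102.8 MHz, 106.8 MHz.
k=5: 129 MHz, 133 MHz.
Within [37.9 MHz, 103.7 MHz]: 50.4 MHz, 54.4 MHz, 76.6 MHz, 80.6 MHz, 102.8 MHz.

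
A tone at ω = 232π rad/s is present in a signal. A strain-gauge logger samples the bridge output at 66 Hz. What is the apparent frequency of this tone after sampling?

ω = 232π rad/s → f = ω/(2π) = 116 Hz.
116 Hz mod fs = 50 Hz.
50 Hz > fs/2 = 33 Hz, folds to fs − 50 Hz = 16 Hz.

16 Hz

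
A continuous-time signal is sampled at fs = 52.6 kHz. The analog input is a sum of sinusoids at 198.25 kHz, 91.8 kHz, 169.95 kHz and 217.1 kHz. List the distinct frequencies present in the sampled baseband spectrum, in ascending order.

fs/2 = 26.3 kHz.
198.25 kHz mod fs = 40.45 kHz.
40.45 kHz > fs/2 = 26.3 kHz, folds to fs − 40.45 kHz = 12.15 kHz.
91.8 kHz mod fs = 39.2 kHz.
39.2 kHz > fs/2 = 26.3 kHz, folds to fs − 39.2 kHz = 13.4 kHz.
169.95 kHz mod fs = 12.15 kHz.
12.15 kHz ≤ fs/2 = 26.3 kHz, appears at 12.15 kHz.
217.1 kHz mod fs = 6.7 kHz.
6.7 kHz ≤ fs/2 = 26.3 kHz, appears at 6.7 kHz.
Distinct values: {6.7 kHz, 12.15 kHz, 13.4 kHz}.

6.7 kHz, 12.15 kHz, 13.4 kHz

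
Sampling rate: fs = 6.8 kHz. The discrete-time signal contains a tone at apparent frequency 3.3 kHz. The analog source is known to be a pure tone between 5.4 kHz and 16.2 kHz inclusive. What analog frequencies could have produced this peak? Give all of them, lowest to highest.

10.1 kHz, 10.3 kHz

Frequencies that alias to 3.3 kHz are k·fs ± 3.3 kHz for integer k ≥ 0.
k=0: 3.3 kHz.
k=1: 3.5 kHz, 10.1 kHz.
k=2: 10.3 kHz, 16.9 kHz.
k=3: 17.1 kHz, 23.7 kHz.
Within [5.4 kHz, 16.2 kHz]: 10.1 kHz, 10.3 kHz.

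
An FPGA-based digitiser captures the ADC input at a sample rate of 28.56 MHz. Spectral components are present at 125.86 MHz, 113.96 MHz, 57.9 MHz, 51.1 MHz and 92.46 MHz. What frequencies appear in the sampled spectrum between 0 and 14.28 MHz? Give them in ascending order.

fs/2 = 14.28 MHz.
125.86 MHz mod fs = 11.62 MHz.
11.62 MHz ≤ fs/2 = 14.28 MHz, appears at 11.62 MHz.
113.96 MHz mod fs = 28.28 MHz.
28.28 MHz > fs/2 = 14.28 MHz, folds to fs − 28.28 MHz = 0.28 MHz.
57.9 MHz mod fs = 0.78 MHz.
0.78 MHz ≤ fs/2 = 14.28 MHz, appears at 0.78 MHz.
51.1 MHz mod fs = 22.54 MHz.
22.54 MHz > fs/2 = 14.28 MHz, folds to fs − 22.54 MHz = 6.02 MHz.
92.46 MHz mod fs = 6.78 MHz.
6.78 MHz ≤ fs/2 = 14.28 MHz, appears at 6.78 MHz.
Distinct values: {0.28 MHz, 0.78 MHz, 6.02 MHz, 6.78 MHz, 11.62 MHz}.

0.28 MHz, 0.78 MHz, 6.02 MHz, 6.78 MHz, 11.62 MHz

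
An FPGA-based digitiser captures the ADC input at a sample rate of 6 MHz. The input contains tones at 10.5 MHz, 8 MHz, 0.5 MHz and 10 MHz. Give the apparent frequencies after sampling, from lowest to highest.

fs/2 = 3 MHz.
10.5 MHz mod fs = 4.5 MHz.
4.5 MHz > fs/2 = 3 MHz, folds to fs − 4.5 MHz = 1.5 MHz.
8 MHz mod fs = 2 MHz.
2 MHz ≤ fs/2 = 3 MHz, appears at 2 MHz.
0.5 MHz ≤ fs/2 = 3 MHz, passes unchanged.
10 MHz mod fs = 4 MHz.
4 MHz > fs/2 = 3 MHz, folds to fs − 4 MHz = 2 MHz.
Distinct values: {0.5 MHz, 1.5 MHz, 2 MHz}.

0.5 MHz, 1.5 MHz, 2 MHz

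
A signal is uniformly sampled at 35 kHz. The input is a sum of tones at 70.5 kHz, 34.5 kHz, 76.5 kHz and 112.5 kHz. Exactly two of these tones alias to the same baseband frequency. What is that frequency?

fs/2 = 17.5 kHz.
70.5 kHz mod fs = 0.5 kHz.
0.5 kHz ≤ fs/2 = 17.5 kHz, appears at 0.5 kHz.
34.5 kHz > fs/2 = 17.5 kHz, folds to fs − 34.5 kHz = 0.5 kHz.
76.5 kHz mod fs = 6.5 kHz.
6.5 kHz ≤ fs/2 = 17.5 kHz, appears at 6.5 kHz.
112.5 kHz mod fs = 7.5 kHz.
7.5 kHz ≤ fs/2 = 17.5 kHz, appears at 7.5 kHz.
34.5 kHz and 70.5 kHz both map to 0.5 kHz.

0.5 kHz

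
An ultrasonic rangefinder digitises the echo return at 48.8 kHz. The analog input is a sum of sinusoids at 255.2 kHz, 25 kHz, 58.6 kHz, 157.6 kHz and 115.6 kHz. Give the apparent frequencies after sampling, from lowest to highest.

9.8 kHz, 11.2 kHz, 18 kHz, 23.8 kHz

fs/2 = 24.4 kHz.
255.2 kHz mod fs = 11.2 kHz.
11.2 kHz ≤ fs/2 = 24.4 kHz, appears at 11.2 kHz.
25 kHz > fs/2 = 24.4 kHz, folds to fs − 25 kHz = 23.8 kHz.
58.6 kHz mod fs = 9.8 kHz.
9.8 kHz ≤ fs/2 = 24.4 kHz, appears at 9.8 kHz.
157.6 kHz mod fs = 11.2 kHz.
11.2 kHz ≤ fs/2 = 24.4 kHz, appears at 11.2 kHz.
115.6 kHz mod fs = 18 kHz.
18 kHz ≤ fs/2 = 24.4 kHz, appears at 18 kHz.
Distinct values: {9.8 kHz, 11.2 kHz, 18 kHz, 23.8 kHz}.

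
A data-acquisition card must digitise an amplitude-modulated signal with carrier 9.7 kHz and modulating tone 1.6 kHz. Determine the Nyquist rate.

AM sidebands sit at fc ± fm = 8.1 kHz and 11.3 kHz.
Highest-frequency component: 11.3 kHz.
Nyquist rate = 2 × 11.3 kHz = 22.6 kHz.

22.6 kHz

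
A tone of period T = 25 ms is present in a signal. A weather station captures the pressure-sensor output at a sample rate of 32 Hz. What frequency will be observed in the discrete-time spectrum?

8 Hz

T = 25 ms → f = 1/T = 40 Hz.
40 Hz mod fs = 8 Hz.
8 Hz ≤ fs/2 = 16 Hz, appears at 8 Hz.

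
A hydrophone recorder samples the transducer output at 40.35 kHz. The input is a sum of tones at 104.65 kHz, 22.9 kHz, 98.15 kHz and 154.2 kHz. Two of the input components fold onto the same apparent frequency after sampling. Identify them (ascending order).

22.9 kHz, 98.15 kHz

fs/2 = 20.175 kHz.
104.65 kHz mod fs = 23.95 kHz.
23.95 kHz > fs/2 = 20.175 kHz, folds to fs − 23.95 kHz = 16.4 kHz.
22.9 kHz > fs/2 = 20.175 kHz, folds to fs − 22.9 kHz = 17.45 kHz.
98.15 kHz mod fs = 17.45 kHz.
17.45 kHz ≤ fs/2 = 20.175 kHz, appears at 17.45 kHz.
154.2 kHz mod fs = 33.15 kHz.
33.15 kHz > fs/2 = 20.175 kHz, folds to fs − 33.15 kHz = 7.2 kHz.
22.9 kHz and 98.15 kHz both map to 17.45 kHz.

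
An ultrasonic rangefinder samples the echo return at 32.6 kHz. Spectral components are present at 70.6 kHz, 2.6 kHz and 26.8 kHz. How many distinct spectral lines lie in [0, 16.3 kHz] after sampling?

3

fs/2 = 16.3 kHz.
70.6 kHz mod fs = 5.4 kHz.
5.4 kHz ≤ fs/2 = 16.3 kHz, appears at 5.4 kHz.
2.6 kHz ≤ fs/2 = 16.3 kHz, passes unchanged.
26.8 kHz > fs/2 = 16.3 kHz, folds to fs − 26.8 kHz = 5.8 kHz.
Distinct values: {2.6 kHz, 5.4 kHz, 5.8 kHz} → 3.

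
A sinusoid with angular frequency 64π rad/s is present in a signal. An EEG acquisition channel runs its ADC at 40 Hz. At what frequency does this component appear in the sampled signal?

ω = 64π rad/s → f = ω/(2π) = 32 Hz.
32 Hz > fs/2 = 20 Hz, folds to fs − 32 Hz = 8 Hz.

8 Hz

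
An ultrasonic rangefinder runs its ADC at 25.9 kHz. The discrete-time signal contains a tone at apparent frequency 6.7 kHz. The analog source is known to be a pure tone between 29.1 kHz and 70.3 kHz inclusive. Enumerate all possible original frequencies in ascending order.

Frequencies that alias to 6.7 kHz are k·fs ± 6.7 kHz for integer k ≥ 0.
k=0: 6.7 kHz.
k=1: 19.2 kHz, 32.6 kHz.
k=2: 45.1 kHz, 58.5 kHz.
k=3: 71 kHz, 84.4 kHz.
Within [29.1 kHz, 70.3 kHz]: 32.6 kHz, 45.1 kHz, 58.5 kHz.

32.6 kHz, 45.1 kHz, 58.5 kHz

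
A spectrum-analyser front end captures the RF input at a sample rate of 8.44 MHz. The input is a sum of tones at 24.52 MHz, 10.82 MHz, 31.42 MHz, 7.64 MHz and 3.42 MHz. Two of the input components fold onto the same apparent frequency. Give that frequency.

fs/2 = 4.22 MHz.
24.52 MHz mod fs = 7.64 MHz.
7.64 MHz > fs/2 = 4.22 MHz, folds to fs − 7.64 MHz = 0.8 MHz.
10.82 MHz mod fs = 2.38 MHz.
2.38 MHz ≤ fs/2 = 4.22 MHz, appears at 2.38 MHz.
31.42 MHz mod fs = 6.1 MHz.
6.1 MHz > fs/2 = 4.22 MHz, folds to fs − 6.1 MHz = 2.34 MHz.
7.64 MHz > fs/2 = 4.22 MHz, folds to fs − 7.64 MHz = 0.8 MHz.
3.42 MHz ≤ fs/2 = 4.22 MHz, passes unchanged.
7.64 MHz and 24.52 MHz both map to 0.8 MHz.

0.8 MHz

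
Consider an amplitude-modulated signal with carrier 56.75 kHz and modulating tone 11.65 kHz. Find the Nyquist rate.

136.8 kHz

AM sidebands sit at fc ± fm = 45.1 kHz and 68.4 kHz.
Highest-frequency component: 68.4 kHz.
Nyquist rate = 2 × 68.4 kHz = 136.8 kHz.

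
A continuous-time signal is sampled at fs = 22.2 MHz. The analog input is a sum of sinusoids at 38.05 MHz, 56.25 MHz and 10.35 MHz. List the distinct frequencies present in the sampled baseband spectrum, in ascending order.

6.35 MHz, 10.35 MHz

fs/2 = 11.1 MHz.
38.05 MHz mod fs = 15.85 MHz.
15.85 MHz > fs/2 = 11.1 MHz, folds to fs − 15.85 MHz = 6.35 MHz.
56.25 MHz mod fs = 11.85 MHz.
11.85 MHz > fs/2 = 11.1 MHz, folds to fs − 11.85 MHz = 10.35 MHz.
10.35 MHz ≤ fs/2 = 11.1 MHz, passes unchanged.
Distinct values: {6.35 MHz, 10.35 MHz}.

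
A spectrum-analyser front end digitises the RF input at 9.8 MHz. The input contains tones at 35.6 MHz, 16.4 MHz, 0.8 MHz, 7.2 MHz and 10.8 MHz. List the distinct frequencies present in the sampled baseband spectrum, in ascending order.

0.8 MHz, 1 MHz, 2.6 MHz, 3.2 MHz, 3.6 MHz

fs/2 = 4.9 MHz.
35.6 MHz mod fs = 6.2 MHz.
6.2 MHz > fs/2 = 4.9 MHz, folds to fs − 6.2 MHz = 3.6 MHz.
16.4 MHz mod fs = 6.6 MHz.
6.6 MHz > fs/2 = 4.9 MHz, folds to fs − 6.6 MHz = 3.2 MHz.
0.8 MHz ≤ fs/2 = 4.9 MHz, passes unchanged.
7.2 MHz > fs/2 = 4.9 MHz, folds to fs − 7.2 MHz = 2.6 MHz.
10.8 MHz mod fs = 1 MHz.
1 MHz ≤ fs/2 = 4.9 MHz, appears at 1 MHz.
Distinct values: {0.8 MHz, 1 MHz, 2.6 MHz, 3.2 MHz, 3.6 MHz}.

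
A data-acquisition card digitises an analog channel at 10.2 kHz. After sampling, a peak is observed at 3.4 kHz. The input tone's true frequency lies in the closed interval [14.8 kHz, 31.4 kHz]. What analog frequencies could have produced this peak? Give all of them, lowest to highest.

Frequencies that alias to 3.4 kHz are k·fs ± 3.4 kHz for integer k ≥ 0.
k=0: 3.4 kHz.
k=1: 6.8 kHz, 13.6 kHz.
k=2: 17 kHz, 23.8 kHz.
k=3: 27.2 kHz, 34 kHz.
k=4: 37.4 kHz, 44.2 kHz.
Within [14.8 kHz, 31.4 kHz]: 17 kHz, 23.8 kHz, 27.2 kHz.

17 kHz, 23.8 kHz, 27.2 kHz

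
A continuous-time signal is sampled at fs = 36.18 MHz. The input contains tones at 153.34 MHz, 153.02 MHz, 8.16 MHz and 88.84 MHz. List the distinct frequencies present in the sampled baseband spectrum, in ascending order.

8.16 MHz, 8.3 MHz, 8.62 MHz, 16.48 MHz

fs/2 = 18.09 MHz.
153.34 MHz mod fs = 8.62 MHz.
8.62 MHz ≤ fs/2 = 18.09 MHz, appears at 8.62 MHz.
153.02 MHz mod fs = 8.3 MHz.
8.3 MHz ≤ fs/2 = 18.09 MHz, appears at 8.3 MHz.
8.16 MHz ≤ fs/2 = 18.09 MHz, passes unchanged.
88.84 MHz mod fs = 16.48 MHz.
16.48 MHz ≤ fs/2 = 18.09 MHz, appears at 16.48 MHz.
Distinct values: {8.16 MHz, 8.3 MHz, 8.62 MHz, 16.48 MHz}.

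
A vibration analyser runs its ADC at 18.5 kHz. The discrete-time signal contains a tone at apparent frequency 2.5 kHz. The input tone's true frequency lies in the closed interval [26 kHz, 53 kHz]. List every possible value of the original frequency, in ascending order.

Frequencies that alias to 2.5 kHz are k·fs ± 2.5 kHz for integer k ≥ 0.
k=0: 2.5 kHz.
k=1: 16 kHz, 21 kHz.
k=2: 34.5 kHz, 39.5 kHz.
k=3: 53 kHz, 58 kHz.
k=4: 71.5 kHz, 76.5 kHz.
Within [26 kHz, 53 kHz]: 34.5 kHz, 39.5 kHz, 53 kHz.

34.5 kHz, 39.5 kHz, 53 kHz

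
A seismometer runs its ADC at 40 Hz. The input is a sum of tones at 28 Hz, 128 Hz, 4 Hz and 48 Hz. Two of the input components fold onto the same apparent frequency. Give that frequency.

8 Hz

fs/2 = 20 Hz.
28 Hz > fs/2 = 20 Hz, folds to fs − 28 Hz = 12 Hz.
128 Hz mod fs = 8 Hz.
8 Hz ≤ fs/2 = 20 Hz, appears at 8 Hz.
4 Hz ≤ fs/2 = 20 Hz, passes unchanged.
48 Hz mod fs = 8 Hz.
8 Hz ≤ fs/2 = 20 Hz, appears at 8 Hz.
48 Hz and 128 Hz both map to 8 Hz.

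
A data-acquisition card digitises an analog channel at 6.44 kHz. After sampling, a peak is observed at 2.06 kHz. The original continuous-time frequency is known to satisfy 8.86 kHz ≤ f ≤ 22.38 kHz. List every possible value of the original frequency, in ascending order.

Frequencies that alias to 2.06 kHz are k·fs ± 2.06 kHz for integer k ≥ 0.
k=0: 2.06 kHz.
k=1: 4.38 kHz, 8.5 kHz.
k=2: 10.82 kHz, 14.94 kHz.
k=3: 17.26 kHz, 21.38 kHz.
k=4: 23.7 kHz, 27.82 kHz.
Within [8.86 kHz, 22.38 kHz]: 10.82 kHz, 14.94 kHz, 17.26 kHz, 21.38 kHz.

10.82 kHz, 14.94 kHz, 17.26 kHz, 21.38 kHz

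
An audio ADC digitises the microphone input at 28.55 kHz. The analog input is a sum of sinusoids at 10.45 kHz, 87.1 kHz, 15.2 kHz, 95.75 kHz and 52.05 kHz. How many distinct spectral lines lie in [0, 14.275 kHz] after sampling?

5

fs/2 = 14.275 kHz.
10.45 kHz ≤ fs/2 = 14.275 kHz, passes unchanged.
87.1 kHz mod fs = 1.45 kHz.
1.45 kHz ≤ fs/2 = 14.275 kHz, appears at 1.45 kHz.
15.2 kHz > fs/2 = 14.275 kHz, folds to fs − 15.2 kHz = 13.35 kHz.
95.75 kHz mod fs = 10.1 kHz.
10.1 kHz ≤ fs/2 = 14.275 kHz, appears at 10.1 kHz.
52.05 kHz mod fs = 23.5 kHz.
23.5 kHz > fs/2 = 14.275 kHz, folds to fs − 23.5 kHz = 5.05 kHz.
Distinct values: {1.45 kHz, 5.05 kHz, 10.1 kHz, 10.45 kHz, 13.35 kHz} → 5.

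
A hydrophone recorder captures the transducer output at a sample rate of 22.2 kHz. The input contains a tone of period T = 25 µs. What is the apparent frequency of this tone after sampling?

4.4 kHz

T = 25 µs → f = 1/T = 40 kHz.
40 kHz mod fs = 17.8 kHz.
17.8 kHz > fs/2 = 11.1 kHz, folds to fs − 17.8 kHz = 4.4 kHz.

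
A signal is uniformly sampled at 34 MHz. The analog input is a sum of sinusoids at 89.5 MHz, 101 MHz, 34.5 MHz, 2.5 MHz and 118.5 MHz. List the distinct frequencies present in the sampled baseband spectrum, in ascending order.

fs/2 = 17 MHz.
89.5 MHz mod fs = 21.5 MHz.
21.5 MHz > fs/2 = 17 MHz, folds to fs − 21.5 MHz = 12.5 MHz.
101 MHz mod fs = 33 MHz.
33 MHz > fs/2 = 17 MHz, folds to fs − 33 MHz = 1 MHz.
34.5 MHz mod fs = 0.5 MHz.
0.5 MHz ≤ fs/2 = 17 MHz, appears at 0.5 MHz.
2.5 MHz ≤ fs/2 = 17 MHz, passes unchanged.
118.5 MHz mod fs = 16.5 MHz.
16.5 MHz ≤ fs/2 = 17 MHz, appears at 16.5 MHz.
Distinct values: {0.5 MHz, 1 MHz, 2.5 MHz, 12.5 MHz, 16.5 MHz}.

0.5 MHz, 1 MHz, 2.5 MHz, 12.5 MHz, 16.5 MHz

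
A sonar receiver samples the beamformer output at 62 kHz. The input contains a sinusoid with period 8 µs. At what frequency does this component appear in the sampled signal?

T = 8 µs → f = 1/T = 125 kHz.
125 kHz mod fs = 1 kHz.
1 kHz ≤ fs/2 = 31 kHz, appears at 1 kHz.

1 kHz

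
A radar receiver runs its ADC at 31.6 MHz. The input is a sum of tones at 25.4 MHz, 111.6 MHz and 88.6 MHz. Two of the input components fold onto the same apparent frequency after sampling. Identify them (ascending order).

fs/2 = 15.8 MHz.
25.4 MHz > fs/2 = 15.8 MHz, folds to fs − 25.4 MHz = 6.2 MHz.
111.6 MHz mod fs = 16.8 MHz.
16.8 MHz > fs/2 = 15.8 MHz, folds to fs − 16.8 MHz = 14.8 MHz.
88.6 MHz mod fs = 25.4 MHz.
25.4 MHz > fs/2 = 15.8 MHz, folds to fs − 25.4 MHz = 6.2 MHz.
25.4 MHz and 88.6 MHz both map to 6.2 MHz.

25.4 MHz, 88.6 MHz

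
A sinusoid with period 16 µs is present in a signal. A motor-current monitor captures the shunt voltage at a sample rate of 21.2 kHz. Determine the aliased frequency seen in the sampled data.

1.1 kHz

T = 16 µs → f = 1/T = 62.5 kHz.
62.5 kHz mod fs = 20.1 kHz.
20.1 kHz > fs/2 = 10.6 kHz, folds to fs − 20.1 kHz = 1.1 kHz.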